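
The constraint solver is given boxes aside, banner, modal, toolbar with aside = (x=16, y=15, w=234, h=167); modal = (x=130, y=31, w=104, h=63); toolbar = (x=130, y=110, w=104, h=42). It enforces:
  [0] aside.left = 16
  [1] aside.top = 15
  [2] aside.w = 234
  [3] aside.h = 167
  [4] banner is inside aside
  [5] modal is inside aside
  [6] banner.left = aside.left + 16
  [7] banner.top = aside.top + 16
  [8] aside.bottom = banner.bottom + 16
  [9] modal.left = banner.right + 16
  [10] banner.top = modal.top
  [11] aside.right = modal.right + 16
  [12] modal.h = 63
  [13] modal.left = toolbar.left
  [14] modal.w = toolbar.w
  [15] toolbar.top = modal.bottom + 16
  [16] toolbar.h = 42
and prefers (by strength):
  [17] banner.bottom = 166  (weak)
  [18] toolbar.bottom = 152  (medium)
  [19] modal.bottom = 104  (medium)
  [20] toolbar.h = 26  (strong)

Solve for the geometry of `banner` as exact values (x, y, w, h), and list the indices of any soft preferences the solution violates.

banner = (x=32, y=31, w=82, h=135)
violated soft preferences: 19, 20

1. banner.x = 32  [banner.left = aside.left + 16]
2. banner.y = 31  [banner.top = aside.top + 16]
3. banner.h = 135  [aside.bottom = banner.bottom + 16]
4. banner.w = 82  [modal.left = banner.right + 16]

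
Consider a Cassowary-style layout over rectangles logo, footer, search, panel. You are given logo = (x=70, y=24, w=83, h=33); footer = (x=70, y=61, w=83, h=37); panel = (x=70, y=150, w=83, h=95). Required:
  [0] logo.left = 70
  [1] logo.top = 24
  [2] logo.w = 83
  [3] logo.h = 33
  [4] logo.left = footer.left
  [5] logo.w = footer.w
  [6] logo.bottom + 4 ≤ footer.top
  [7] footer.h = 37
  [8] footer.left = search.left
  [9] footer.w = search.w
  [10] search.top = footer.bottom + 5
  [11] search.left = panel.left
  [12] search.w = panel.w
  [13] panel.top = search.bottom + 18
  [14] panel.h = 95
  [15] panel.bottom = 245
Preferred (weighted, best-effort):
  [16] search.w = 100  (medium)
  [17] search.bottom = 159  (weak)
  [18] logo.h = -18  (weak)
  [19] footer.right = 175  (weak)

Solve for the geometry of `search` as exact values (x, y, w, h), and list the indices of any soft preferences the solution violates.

search = (x=70, y=103, w=83, h=29)
violated soft preferences: 16, 17, 18, 19

1. search.x = 70  [footer.left = search.left]
2. search.w = 83  [footer.w = search.w]
3. search.y = 103  [search.top = footer.bottom + 5]
4. search.h = 29  [panel.top = search.bottom + 18]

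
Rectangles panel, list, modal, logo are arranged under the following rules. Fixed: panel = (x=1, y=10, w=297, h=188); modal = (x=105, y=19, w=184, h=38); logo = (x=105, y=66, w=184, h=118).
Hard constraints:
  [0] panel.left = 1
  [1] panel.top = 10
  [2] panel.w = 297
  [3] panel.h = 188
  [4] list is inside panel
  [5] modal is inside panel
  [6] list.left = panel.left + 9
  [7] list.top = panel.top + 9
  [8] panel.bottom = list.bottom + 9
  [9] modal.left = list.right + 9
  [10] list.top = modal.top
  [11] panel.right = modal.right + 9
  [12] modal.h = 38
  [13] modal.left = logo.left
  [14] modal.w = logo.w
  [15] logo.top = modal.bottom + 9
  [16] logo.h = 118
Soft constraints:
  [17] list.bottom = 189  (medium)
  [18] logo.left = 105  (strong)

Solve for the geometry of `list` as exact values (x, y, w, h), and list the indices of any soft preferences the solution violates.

list = (x=10, y=19, w=86, h=170)
violated soft preferences: none

1. list.x = 10  [list.left = panel.left + 9]
2. list.y = 19  [list.top = panel.top + 9]
3. list.h = 170  [panel.bottom = list.bottom + 9]
4. list.w = 86  [modal.left = list.right + 9]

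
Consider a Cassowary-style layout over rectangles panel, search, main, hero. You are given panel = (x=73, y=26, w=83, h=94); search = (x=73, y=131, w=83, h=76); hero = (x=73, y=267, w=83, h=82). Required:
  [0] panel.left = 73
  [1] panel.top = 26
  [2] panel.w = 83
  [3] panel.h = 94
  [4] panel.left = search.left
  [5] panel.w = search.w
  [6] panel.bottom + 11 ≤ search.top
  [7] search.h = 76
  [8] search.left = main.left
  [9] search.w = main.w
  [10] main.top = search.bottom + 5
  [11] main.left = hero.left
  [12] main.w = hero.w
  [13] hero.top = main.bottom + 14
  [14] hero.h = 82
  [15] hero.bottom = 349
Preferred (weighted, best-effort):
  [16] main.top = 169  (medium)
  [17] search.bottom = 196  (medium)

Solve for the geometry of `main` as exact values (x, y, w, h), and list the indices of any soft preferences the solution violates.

1. main.x = 73  [search.left = main.left]
2. main.w = 83  [search.w = main.w]
3. main.y = 212  [main.top = search.bottom + 5]
4. main.h = 41  [hero.top = main.bottom + 14]

main = (x=73, y=212, w=83, h=41)
violated soft preferences: 16, 17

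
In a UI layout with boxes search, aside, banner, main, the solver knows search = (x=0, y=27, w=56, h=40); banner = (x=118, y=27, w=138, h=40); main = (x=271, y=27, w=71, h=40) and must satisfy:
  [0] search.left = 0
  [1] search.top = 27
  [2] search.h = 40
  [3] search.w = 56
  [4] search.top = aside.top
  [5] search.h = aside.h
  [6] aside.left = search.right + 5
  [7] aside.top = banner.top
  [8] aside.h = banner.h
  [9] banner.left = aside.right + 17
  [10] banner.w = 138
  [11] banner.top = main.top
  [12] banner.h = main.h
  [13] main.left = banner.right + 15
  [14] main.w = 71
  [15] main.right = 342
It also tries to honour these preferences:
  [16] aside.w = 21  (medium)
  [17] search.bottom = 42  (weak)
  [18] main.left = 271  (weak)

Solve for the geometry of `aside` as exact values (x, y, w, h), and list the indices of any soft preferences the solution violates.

1. aside.y = 27  [search.top = aside.top]
2. aside.h = 40  [search.h = aside.h]
3. aside.x = 61  [aside.left = search.right + 5]
4. aside.w = 40  [banner.left = aside.right + 17]

aside = (x=61, y=27, w=40, h=40)
violated soft preferences: 16, 17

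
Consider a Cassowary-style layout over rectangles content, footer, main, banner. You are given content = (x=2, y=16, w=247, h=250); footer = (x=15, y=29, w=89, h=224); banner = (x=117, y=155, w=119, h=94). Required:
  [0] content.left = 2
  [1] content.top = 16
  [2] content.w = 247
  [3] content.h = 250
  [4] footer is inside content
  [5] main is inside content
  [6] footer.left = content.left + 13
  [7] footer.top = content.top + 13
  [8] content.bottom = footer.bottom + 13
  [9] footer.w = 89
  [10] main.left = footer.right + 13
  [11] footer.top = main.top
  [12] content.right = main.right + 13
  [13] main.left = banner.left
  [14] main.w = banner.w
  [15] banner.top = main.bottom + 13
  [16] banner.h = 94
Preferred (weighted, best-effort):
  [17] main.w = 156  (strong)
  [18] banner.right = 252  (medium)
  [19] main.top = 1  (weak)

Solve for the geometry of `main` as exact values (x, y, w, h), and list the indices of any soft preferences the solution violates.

main = (x=117, y=29, w=119, h=113)
violated soft preferences: 17, 18, 19

1. main.x = 117  [main.left = footer.right + 13]
2. main.y = 29  [footer.top = main.top]
3. main.w = 119  [content.right = main.right + 13]
4. main.h = 113  [banner.top = main.bottom + 13]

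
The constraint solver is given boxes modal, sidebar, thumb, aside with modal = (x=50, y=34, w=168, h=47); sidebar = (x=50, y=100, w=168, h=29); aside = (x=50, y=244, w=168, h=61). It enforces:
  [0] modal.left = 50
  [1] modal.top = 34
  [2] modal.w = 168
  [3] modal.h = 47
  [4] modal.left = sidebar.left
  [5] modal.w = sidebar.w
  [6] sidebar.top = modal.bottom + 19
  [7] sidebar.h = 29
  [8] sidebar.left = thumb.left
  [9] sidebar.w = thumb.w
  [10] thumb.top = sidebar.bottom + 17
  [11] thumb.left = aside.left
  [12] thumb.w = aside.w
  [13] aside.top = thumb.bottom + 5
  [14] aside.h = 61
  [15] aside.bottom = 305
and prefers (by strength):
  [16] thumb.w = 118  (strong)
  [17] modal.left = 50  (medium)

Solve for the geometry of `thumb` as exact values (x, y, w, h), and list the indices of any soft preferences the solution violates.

1. thumb.x = 50  [sidebar.left = thumb.left]
2. thumb.w = 168  [sidebar.w = thumb.w]
3. thumb.y = 146  [thumb.top = sidebar.bottom + 17]
4. thumb.h = 93  [aside.top = thumb.bottom + 5]

thumb = (x=50, y=146, w=168, h=93)
violated soft preferences: 16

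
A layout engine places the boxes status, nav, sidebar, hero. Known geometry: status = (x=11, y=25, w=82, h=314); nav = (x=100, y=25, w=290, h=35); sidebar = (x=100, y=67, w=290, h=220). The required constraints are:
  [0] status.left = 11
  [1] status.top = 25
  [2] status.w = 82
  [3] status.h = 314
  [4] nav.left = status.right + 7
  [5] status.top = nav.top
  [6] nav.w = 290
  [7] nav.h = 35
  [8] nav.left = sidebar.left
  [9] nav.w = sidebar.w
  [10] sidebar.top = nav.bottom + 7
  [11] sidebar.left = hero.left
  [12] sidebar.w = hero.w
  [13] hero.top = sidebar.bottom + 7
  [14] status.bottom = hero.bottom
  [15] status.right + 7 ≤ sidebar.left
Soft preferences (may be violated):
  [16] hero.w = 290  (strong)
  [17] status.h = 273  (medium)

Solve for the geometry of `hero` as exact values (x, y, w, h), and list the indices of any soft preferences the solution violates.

1. hero.x = 100  [sidebar.left = hero.left]
2. hero.w = 290  [sidebar.w = hero.w]
3. hero.y = 294  [hero.top = sidebar.bottom + 7]
4. hero.h = 45  [status.bottom = hero.bottom]

hero = (x=100, y=294, w=290, h=45)
violated soft preferences: 17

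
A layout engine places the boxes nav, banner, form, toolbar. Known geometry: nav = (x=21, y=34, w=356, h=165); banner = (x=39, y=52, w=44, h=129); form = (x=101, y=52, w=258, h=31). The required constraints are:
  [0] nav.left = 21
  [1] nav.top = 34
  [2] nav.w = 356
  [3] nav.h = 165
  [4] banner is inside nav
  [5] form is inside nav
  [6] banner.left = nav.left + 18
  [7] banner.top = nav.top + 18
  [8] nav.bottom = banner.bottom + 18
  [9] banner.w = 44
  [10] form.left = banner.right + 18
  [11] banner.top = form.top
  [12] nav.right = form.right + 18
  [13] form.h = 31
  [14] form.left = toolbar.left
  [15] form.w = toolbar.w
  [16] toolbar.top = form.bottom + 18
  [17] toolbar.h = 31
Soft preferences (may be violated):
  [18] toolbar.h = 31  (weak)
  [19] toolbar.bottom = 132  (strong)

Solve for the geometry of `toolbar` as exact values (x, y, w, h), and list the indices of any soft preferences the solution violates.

toolbar = (x=101, y=101, w=258, h=31)
violated soft preferences: none

1. toolbar.x = 101  [form.left = toolbar.left]
2. toolbar.w = 258  [form.w = toolbar.w]
3. toolbar.y = 101  [toolbar.top = form.bottom + 18]
4. toolbar.h = 31  [toolbar.h = 31]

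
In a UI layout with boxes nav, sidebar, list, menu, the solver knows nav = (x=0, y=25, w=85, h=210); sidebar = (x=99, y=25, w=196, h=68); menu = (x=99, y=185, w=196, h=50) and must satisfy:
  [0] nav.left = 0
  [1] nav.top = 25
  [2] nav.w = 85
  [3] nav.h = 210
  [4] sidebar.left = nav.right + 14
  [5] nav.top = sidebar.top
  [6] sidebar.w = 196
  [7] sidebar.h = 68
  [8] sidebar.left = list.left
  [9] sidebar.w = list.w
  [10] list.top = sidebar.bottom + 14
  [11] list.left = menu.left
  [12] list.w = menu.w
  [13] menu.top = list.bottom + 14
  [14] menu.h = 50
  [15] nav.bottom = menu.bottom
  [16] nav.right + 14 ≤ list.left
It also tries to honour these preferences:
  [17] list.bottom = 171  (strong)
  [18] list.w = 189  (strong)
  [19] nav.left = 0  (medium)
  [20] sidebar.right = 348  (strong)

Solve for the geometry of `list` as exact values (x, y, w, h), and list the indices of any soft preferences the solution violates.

list = (x=99, y=107, w=196, h=64)
violated soft preferences: 18, 20

1. list.x = 99  [sidebar.left = list.left]
2. list.w = 196  [sidebar.w = list.w]
3. list.y = 107  [list.top = sidebar.bottom + 14]
4. list.h = 64  [menu.top = list.bottom + 14]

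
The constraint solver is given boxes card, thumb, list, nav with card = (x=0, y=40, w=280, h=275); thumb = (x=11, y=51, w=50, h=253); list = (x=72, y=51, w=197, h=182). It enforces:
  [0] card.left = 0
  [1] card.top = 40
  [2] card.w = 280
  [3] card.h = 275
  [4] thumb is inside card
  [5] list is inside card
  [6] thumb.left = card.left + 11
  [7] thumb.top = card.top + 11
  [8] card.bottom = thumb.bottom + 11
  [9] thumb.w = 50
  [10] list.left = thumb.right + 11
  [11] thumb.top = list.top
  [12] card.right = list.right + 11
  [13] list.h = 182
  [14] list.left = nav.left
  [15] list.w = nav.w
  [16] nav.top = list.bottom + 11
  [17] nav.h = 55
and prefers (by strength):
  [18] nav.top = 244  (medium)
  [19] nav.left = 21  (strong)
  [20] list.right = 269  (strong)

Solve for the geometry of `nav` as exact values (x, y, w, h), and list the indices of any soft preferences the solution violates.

nav = (x=72, y=244, w=197, h=55)
violated soft preferences: 19

1. nav.x = 72  [list.left = nav.left]
2. nav.w = 197  [list.w = nav.w]
3. nav.y = 244  [nav.top = list.bottom + 11]
4. nav.h = 55  [nav.h = 55]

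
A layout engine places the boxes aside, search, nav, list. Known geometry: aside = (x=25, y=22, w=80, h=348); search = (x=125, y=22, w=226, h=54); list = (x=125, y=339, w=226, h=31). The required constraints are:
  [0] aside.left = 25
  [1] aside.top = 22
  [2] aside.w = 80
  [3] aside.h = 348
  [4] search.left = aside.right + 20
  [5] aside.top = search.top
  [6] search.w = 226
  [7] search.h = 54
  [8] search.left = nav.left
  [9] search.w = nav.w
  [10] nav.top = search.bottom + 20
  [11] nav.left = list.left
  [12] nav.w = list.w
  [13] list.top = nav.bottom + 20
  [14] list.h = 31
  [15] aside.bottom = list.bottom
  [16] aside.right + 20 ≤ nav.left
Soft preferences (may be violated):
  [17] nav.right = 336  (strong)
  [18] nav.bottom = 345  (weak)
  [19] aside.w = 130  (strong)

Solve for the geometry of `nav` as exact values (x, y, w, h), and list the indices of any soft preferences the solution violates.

1. nav.x = 125  [search.left = nav.left]
2. nav.w = 226  [search.w = nav.w]
3. nav.y = 96  [nav.top = search.bottom + 20]
4. nav.h = 223  [list.top = nav.bottom + 20]

nav = (x=125, y=96, w=226, h=223)
violated soft preferences: 17, 18, 19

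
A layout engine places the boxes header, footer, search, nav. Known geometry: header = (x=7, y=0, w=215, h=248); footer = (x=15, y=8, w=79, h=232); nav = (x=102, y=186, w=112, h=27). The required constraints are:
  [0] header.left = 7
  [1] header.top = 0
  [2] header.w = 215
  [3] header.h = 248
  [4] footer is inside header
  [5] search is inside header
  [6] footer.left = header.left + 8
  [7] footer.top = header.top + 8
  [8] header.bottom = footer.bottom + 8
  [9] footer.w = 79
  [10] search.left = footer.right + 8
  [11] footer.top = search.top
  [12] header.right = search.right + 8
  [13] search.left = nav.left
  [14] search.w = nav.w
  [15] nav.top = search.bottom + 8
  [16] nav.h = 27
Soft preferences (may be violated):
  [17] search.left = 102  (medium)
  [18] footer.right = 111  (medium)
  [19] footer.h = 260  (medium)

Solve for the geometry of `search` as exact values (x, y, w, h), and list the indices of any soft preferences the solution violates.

1. search.x = 102  [search.left = footer.right + 8]
2. search.y = 8  [footer.top = search.top]
3. search.w = 112  [header.right = search.right + 8]
4. search.h = 170  [nav.top = search.bottom + 8]

search = (x=102, y=8, w=112, h=170)
violated soft preferences: 18, 19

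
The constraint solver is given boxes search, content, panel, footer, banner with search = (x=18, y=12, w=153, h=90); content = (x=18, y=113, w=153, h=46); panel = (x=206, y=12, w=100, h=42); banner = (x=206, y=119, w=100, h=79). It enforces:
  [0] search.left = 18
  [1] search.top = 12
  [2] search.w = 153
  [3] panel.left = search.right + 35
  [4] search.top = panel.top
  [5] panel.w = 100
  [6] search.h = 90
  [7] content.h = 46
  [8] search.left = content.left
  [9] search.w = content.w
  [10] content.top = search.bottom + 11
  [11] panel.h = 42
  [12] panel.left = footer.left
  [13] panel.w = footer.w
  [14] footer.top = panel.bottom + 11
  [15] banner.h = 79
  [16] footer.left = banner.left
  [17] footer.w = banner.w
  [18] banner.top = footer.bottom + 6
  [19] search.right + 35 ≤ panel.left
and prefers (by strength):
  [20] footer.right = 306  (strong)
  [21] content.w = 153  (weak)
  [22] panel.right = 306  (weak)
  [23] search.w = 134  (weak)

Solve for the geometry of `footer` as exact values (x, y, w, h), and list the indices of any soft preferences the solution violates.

footer = (x=206, y=65, w=100, h=48)
violated soft preferences: 23

1. footer.x = 206  [panel.left = footer.left]
2. footer.w = 100  [panel.w = footer.w]
3. footer.y = 65  [footer.top = panel.bottom + 11]
4. footer.h = 48  [banner.top = footer.bottom + 6]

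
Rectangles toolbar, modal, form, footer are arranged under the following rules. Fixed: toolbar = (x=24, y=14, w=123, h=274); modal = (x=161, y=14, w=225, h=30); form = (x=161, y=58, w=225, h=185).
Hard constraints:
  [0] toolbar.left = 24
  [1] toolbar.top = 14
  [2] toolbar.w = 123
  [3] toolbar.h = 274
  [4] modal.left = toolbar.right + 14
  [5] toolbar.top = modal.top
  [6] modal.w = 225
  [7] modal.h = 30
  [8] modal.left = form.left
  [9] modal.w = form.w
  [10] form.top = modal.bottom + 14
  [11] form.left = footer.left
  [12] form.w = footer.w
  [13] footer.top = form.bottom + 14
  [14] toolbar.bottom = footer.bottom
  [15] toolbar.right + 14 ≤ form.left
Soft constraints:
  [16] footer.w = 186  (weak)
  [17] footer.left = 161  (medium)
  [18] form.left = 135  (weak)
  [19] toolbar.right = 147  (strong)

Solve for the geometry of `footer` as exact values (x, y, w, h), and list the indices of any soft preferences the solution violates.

footer = (x=161, y=257, w=225, h=31)
violated soft preferences: 16, 18

1. footer.x = 161  [form.left = footer.left]
2. footer.w = 225  [form.w = footer.w]
3. footer.y = 257  [footer.top = form.bottom + 14]
4. footer.h = 31  [toolbar.bottom = footer.bottom]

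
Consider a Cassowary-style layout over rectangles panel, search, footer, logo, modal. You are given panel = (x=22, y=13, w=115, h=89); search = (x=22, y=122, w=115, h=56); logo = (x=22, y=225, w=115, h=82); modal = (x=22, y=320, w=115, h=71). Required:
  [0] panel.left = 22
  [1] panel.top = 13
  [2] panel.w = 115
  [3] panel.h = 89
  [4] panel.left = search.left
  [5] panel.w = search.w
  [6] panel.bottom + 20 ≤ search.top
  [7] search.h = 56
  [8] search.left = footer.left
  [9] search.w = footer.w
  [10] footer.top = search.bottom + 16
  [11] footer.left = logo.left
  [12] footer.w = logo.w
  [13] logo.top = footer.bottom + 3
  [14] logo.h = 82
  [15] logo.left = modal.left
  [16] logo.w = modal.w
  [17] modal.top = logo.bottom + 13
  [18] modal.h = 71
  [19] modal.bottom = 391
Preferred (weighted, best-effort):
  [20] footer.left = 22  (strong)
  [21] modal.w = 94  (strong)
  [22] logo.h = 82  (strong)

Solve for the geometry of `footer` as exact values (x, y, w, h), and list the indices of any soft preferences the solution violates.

1. footer.x = 22  [search.left = footer.left]
2. footer.w = 115  [search.w = footer.w]
3. footer.y = 194  [footer.top = search.bottom + 16]
4. footer.h = 28  [logo.top = footer.bottom + 3]

footer = (x=22, y=194, w=115, h=28)
violated soft preferences: 21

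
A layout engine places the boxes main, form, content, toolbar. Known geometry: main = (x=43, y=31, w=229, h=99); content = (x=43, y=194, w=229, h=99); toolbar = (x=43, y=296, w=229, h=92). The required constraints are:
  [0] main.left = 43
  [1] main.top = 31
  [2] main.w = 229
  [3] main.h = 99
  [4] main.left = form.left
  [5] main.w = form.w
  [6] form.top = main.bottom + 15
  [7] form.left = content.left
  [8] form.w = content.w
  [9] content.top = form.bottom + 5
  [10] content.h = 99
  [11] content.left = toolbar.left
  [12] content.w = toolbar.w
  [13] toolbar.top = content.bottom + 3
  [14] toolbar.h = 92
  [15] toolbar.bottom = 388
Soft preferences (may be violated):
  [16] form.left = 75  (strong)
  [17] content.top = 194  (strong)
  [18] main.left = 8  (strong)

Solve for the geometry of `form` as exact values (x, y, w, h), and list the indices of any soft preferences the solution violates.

1. form.x = 43  [main.left = form.left]
2. form.w = 229  [main.w = form.w]
3. form.y = 145  [form.top = main.bottom + 15]
4. form.h = 44  [content.top = form.bottom + 5]

form = (x=43, y=145, w=229, h=44)
violated soft preferences: 16, 18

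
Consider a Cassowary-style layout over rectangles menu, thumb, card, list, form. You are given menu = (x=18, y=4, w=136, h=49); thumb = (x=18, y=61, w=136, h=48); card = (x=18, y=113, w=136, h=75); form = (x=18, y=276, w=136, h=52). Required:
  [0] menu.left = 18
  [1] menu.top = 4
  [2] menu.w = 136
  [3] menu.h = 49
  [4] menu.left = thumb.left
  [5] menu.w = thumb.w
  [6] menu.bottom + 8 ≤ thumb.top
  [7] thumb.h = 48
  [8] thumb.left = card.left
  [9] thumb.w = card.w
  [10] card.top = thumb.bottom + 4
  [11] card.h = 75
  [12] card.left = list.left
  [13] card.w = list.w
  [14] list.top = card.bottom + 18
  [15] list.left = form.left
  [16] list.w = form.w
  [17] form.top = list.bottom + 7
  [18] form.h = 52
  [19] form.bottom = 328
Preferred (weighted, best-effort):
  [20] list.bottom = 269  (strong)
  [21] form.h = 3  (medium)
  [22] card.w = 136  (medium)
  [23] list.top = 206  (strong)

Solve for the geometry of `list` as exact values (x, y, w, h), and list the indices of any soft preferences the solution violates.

list = (x=18, y=206, w=136, h=63)
violated soft preferences: 21

1. list.x = 18  [card.left = list.left]
2. list.w = 136  [card.w = list.w]
3. list.y = 206  [list.top = card.bottom + 18]
4. list.h = 63  [form.top = list.bottom + 7]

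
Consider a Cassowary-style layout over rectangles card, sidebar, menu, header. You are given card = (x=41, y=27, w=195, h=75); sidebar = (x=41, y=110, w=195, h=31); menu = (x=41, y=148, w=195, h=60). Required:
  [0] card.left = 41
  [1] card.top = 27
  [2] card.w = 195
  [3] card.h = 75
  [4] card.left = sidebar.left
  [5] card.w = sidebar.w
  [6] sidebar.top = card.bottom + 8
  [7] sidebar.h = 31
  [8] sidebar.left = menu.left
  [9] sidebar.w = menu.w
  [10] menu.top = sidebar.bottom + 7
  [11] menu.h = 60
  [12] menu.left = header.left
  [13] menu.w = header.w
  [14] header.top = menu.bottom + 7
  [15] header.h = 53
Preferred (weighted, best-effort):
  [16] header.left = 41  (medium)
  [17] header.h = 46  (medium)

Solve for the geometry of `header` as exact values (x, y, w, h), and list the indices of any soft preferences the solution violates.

1. header.x = 41  [menu.left = header.left]
2. header.w = 195  [menu.w = header.w]
3. header.y = 215  [header.top = menu.bottom + 7]
4. header.h = 53  [header.h = 53]

header = (x=41, y=215, w=195, h=53)
violated soft preferences: 17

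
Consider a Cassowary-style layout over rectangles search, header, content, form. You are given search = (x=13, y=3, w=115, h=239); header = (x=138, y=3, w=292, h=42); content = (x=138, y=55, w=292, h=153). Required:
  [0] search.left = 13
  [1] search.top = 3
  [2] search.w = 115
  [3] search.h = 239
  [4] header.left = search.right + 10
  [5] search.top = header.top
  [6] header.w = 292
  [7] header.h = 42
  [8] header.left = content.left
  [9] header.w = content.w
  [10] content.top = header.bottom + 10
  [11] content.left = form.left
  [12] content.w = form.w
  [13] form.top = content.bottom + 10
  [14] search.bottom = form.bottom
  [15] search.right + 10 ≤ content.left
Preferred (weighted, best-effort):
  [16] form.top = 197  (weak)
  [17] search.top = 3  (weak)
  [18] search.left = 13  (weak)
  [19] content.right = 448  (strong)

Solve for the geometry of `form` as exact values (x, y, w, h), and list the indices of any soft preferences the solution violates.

form = (x=138, y=218, w=292, h=24)
violated soft preferences: 16, 19

1. form.x = 138  [content.left = form.left]
2. form.w = 292  [content.w = form.w]
3. form.y = 218  [form.top = content.bottom + 10]
4. form.h = 24  [search.bottom = form.bottom]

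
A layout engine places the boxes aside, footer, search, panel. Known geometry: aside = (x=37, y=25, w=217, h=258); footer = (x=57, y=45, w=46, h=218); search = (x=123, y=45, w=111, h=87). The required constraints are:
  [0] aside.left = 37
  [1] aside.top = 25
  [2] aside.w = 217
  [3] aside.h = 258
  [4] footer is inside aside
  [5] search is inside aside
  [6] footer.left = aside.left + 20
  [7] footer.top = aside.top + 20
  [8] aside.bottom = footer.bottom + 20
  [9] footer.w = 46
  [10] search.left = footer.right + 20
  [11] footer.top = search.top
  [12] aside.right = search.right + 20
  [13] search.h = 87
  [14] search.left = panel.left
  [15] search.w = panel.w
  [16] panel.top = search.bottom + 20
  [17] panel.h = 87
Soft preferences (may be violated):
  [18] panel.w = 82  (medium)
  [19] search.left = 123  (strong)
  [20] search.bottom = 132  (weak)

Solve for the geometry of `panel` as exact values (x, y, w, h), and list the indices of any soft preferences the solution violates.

1. panel.x = 123  [search.left = panel.left]
2. panel.w = 111  [search.w = panel.w]
3. panel.y = 152  [panel.top = search.bottom + 20]
4. panel.h = 87  [panel.h = 87]

panel = (x=123, y=152, w=111, h=87)
violated soft preferences: 18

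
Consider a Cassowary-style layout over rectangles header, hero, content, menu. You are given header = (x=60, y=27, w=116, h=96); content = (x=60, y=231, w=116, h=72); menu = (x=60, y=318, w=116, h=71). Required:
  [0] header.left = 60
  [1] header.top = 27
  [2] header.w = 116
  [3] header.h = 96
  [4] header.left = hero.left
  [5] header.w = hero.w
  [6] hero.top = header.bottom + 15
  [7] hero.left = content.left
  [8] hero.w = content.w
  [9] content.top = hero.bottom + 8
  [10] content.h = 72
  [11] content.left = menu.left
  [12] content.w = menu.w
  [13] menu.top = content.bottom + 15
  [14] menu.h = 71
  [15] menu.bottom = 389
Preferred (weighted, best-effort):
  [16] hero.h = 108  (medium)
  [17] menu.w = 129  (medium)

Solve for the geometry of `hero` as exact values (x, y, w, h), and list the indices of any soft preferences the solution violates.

1. hero.x = 60  [header.left = hero.left]
2. hero.w = 116  [header.w = hero.w]
3. hero.y = 138  [hero.top = header.bottom + 15]
4. hero.h = 85  [content.top = hero.bottom + 8]

hero = (x=60, y=138, w=116, h=85)
violated soft preferences: 16, 17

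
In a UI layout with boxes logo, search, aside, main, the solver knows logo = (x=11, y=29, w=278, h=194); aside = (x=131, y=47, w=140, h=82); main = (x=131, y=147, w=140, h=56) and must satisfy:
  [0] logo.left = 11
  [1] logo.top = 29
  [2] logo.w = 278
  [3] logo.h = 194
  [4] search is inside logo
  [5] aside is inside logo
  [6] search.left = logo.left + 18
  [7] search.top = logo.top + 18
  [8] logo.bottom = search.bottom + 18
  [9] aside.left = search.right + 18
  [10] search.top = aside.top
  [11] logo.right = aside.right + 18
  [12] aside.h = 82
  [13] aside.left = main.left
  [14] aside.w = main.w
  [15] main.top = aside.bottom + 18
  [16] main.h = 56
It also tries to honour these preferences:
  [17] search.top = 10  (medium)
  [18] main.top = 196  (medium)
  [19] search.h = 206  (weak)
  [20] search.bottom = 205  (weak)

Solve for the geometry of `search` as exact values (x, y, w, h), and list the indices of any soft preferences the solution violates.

search = (x=29, y=47, w=84, h=158)
violated soft preferences: 17, 18, 19

1. search.x = 29  [search.left = logo.left + 18]
2. search.y = 47  [search.top = logo.top + 18]
3. search.h = 158  [logo.bottom = search.bottom + 18]
4. search.w = 84  [aside.left = search.right + 18]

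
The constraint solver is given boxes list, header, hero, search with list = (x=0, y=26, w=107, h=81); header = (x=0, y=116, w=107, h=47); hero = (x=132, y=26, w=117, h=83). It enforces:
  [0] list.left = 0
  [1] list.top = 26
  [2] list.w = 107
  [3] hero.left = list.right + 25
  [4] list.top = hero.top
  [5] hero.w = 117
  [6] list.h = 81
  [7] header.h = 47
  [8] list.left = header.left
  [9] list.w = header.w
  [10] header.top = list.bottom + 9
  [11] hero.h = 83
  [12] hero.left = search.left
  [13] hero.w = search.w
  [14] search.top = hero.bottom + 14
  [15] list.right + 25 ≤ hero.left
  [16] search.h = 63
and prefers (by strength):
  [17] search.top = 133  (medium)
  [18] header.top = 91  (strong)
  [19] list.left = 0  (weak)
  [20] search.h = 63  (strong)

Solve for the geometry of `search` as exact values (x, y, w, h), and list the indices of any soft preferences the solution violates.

1. search.x = 132  [hero.left = search.left]
2. search.w = 117  [hero.w = search.w]
3. search.y = 123  [search.top = hero.bottom + 14]
4. search.h = 63  [search.h = 63]

search = (x=132, y=123, w=117, h=63)
violated soft preferences: 17, 18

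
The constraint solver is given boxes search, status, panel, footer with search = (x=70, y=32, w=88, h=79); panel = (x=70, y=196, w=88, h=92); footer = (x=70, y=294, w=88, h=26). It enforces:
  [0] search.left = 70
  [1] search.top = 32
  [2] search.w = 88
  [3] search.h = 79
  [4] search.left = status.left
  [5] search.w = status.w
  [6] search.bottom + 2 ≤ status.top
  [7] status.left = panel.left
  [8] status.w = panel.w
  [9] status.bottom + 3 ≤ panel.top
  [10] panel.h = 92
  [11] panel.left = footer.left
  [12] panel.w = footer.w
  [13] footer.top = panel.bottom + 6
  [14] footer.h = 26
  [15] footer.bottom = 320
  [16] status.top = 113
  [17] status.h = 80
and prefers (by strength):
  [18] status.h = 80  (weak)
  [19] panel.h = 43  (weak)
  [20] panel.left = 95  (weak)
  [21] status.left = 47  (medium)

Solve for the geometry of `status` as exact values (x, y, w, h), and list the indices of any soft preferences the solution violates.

status = (x=70, y=113, w=88, h=80)
violated soft preferences: 19, 20, 21

1. status.x = 70  [search.left = status.left]
2. status.w = 88  [search.w = status.w]
3. status.y = 113  [status.top = 113]
4. status.h = 80  [status.h = 80]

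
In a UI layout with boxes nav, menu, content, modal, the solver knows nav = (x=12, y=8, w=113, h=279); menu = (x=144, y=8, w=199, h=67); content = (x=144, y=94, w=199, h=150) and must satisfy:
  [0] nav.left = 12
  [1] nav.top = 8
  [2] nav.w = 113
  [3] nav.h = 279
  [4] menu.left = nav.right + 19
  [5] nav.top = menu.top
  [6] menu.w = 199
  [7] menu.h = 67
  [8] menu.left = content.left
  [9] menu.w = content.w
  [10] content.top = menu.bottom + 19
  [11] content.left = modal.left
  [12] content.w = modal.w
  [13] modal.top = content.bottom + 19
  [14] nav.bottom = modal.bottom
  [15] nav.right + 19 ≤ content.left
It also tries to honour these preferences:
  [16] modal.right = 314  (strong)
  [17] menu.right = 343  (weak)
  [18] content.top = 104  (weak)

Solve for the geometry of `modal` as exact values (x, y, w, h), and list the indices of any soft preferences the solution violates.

modal = (x=144, y=263, w=199, h=24)
violated soft preferences: 16, 18

1. modal.x = 144  [content.left = modal.left]
2. modal.w = 199  [content.w = modal.w]
3. modal.y = 263  [modal.top = content.bottom + 19]
4. modal.h = 24  [nav.bottom = modal.bottom]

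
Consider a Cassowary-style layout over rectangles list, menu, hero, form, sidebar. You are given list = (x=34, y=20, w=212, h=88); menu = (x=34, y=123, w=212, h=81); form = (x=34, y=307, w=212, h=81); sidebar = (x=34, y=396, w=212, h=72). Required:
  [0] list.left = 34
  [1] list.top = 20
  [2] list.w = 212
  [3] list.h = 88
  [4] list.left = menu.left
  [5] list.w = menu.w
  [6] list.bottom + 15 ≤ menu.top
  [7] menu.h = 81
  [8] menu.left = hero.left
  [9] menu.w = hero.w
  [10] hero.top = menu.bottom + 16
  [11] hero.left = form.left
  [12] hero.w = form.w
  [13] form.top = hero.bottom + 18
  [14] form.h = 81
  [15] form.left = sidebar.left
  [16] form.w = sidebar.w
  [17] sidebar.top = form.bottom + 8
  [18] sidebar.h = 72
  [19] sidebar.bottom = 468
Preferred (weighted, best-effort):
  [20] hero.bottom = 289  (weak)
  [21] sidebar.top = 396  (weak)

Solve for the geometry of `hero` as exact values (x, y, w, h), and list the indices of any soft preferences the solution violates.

1. hero.x = 34  [menu.left = hero.left]
2. hero.w = 212  [menu.w = hero.w]
3. hero.y = 220  [hero.top = menu.bottom + 16]
4. hero.h = 69  [form.top = hero.bottom + 18]

hero = (x=34, y=220, w=212, h=69)
violated soft preferences: none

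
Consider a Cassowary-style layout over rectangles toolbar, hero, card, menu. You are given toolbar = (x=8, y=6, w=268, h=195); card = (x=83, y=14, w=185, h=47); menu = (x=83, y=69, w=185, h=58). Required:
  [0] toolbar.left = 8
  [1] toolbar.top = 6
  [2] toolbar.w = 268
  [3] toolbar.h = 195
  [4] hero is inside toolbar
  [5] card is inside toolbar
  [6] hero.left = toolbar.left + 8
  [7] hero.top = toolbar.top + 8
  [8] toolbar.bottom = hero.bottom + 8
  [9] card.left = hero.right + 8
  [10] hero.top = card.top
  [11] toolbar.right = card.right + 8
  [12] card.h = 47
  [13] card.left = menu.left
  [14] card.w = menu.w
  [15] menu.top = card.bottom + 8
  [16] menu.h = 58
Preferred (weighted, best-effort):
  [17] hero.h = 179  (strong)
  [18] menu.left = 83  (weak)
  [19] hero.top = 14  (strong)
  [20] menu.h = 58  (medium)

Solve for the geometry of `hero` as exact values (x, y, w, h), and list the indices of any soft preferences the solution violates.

hero = (x=16, y=14, w=59, h=179)
violated soft preferences: none

1. hero.x = 16  [hero.left = toolbar.left + 8]
2. hero.y = 14  [hero.top = toolbar.top + 8]
3. hero.h = 179  [toolbar.bottom = hero.bottom + 8]
4. hero.w = 59  [card.left = hero.right + 8]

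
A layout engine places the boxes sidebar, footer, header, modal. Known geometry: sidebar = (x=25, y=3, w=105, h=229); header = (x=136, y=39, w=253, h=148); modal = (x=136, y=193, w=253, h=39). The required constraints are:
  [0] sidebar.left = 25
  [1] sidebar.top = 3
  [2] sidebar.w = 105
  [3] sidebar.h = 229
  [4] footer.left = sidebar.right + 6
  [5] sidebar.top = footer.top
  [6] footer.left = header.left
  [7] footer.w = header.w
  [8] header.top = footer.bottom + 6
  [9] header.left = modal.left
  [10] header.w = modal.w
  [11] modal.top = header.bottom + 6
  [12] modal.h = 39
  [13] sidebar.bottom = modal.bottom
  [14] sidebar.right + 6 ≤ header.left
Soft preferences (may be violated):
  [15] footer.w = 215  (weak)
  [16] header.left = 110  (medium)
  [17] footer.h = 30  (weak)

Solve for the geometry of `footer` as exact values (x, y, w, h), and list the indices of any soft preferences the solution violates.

1. footer.x = 136  [footer.left = sidebar.right + 6]
2. footer.y = 3  [sidebar.top = footer.top]
3. footer.w = 253  [footer.w = header.w]
4. footer.h = 30  [header.top = footer.bottom + 6]

footer = (x=136, y=3, w=253, h=30)
violated soft preferences: 15, 16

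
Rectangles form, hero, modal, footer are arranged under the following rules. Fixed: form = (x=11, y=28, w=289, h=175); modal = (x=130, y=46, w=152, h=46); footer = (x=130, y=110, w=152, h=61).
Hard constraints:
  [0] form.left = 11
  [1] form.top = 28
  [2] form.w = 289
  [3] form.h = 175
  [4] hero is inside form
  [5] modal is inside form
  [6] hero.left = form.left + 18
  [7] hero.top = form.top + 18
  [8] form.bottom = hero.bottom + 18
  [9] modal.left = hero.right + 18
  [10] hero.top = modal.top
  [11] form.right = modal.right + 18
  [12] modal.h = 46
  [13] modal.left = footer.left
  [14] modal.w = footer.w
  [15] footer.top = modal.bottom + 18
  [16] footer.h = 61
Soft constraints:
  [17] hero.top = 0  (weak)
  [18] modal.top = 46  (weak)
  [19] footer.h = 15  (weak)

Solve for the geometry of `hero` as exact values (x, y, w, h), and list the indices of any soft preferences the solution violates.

1. hero.x = 29  [hero.left = form.left + 18]
2. hero.y = 46  [hero.top = form.top + 18]
3. hero.h = 139  [form.bottom = hero.bottom + 18]
4. hero.w = 83  [modal.left = hero.right + 18]

hero = (x=29, y=46, w=83, h=139)
violated soft preferences: 17, 19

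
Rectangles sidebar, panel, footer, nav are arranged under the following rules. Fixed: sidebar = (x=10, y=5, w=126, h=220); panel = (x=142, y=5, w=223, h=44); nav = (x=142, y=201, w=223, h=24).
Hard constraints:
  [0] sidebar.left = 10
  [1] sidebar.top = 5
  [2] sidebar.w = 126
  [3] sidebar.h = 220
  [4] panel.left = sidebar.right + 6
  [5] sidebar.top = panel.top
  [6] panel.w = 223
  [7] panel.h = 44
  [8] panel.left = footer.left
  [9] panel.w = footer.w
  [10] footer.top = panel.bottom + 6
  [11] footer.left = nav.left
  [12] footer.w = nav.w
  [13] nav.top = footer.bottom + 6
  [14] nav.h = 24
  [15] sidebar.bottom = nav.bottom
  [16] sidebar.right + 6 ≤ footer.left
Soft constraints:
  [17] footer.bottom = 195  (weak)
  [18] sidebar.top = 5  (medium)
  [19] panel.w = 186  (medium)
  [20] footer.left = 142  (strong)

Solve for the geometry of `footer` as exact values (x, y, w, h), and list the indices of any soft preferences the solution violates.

1. footer.x = 142  [panel.left = footer.left]
2. footer.w = 223  [panel.w = footer.w]
3. footer.y = 55  [footer.top = panel.bottom + 6]
4. footer.h = 140  [nav.top = footer.bottom + 6]

footer = (x=142, y=55, w=223, h=140)
violated soft preferences: 19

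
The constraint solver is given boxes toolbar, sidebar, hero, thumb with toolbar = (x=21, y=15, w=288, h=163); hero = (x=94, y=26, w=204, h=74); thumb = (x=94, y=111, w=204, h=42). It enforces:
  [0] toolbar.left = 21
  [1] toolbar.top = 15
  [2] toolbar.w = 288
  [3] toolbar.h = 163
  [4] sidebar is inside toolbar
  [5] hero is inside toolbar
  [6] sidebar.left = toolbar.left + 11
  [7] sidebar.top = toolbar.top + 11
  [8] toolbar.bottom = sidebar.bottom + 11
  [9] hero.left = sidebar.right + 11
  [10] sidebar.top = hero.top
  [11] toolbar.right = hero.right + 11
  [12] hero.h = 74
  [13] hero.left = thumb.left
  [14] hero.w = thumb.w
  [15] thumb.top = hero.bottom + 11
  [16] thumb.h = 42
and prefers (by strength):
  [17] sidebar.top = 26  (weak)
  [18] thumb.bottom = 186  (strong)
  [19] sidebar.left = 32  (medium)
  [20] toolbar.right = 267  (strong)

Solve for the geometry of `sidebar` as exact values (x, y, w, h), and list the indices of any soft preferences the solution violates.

1. sidebar.x = 32  [sidebar.left = toolbar.left + 11]
2. sidebar.y = 26  [sidebar.top = toolbar.top + 11]
3. sidebar.h = 141  [toolbar.bottom = sidebar.bottom + 11]
4. sidebar.w = 51  [hero.left = sidebar.right + 11]

sidebar = (x=32, y=26, w=51, h=141)
violated soft preferences: 18, 20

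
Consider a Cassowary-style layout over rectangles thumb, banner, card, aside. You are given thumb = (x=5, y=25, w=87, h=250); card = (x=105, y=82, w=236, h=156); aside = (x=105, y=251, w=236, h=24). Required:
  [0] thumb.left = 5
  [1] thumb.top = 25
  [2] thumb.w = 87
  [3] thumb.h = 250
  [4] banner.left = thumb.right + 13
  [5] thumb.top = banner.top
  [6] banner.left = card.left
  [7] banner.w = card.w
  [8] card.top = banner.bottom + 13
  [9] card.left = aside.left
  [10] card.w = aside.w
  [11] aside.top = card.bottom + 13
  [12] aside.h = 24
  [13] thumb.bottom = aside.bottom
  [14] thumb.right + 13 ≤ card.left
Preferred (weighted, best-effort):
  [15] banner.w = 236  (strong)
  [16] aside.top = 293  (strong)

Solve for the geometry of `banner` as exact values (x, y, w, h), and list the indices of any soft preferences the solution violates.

1. banner.x = 105  [banner.left = thumb.right + 13]
2. banner.y = 25  [thumb.top = banner.top]
3. banner.w = 236  [banner.w = card.w]
4. banner.h = 44  [card.top = banner.bottom + 13]

banner = (x=105, y=25, w=236, h=44)
violated soft preferences: 16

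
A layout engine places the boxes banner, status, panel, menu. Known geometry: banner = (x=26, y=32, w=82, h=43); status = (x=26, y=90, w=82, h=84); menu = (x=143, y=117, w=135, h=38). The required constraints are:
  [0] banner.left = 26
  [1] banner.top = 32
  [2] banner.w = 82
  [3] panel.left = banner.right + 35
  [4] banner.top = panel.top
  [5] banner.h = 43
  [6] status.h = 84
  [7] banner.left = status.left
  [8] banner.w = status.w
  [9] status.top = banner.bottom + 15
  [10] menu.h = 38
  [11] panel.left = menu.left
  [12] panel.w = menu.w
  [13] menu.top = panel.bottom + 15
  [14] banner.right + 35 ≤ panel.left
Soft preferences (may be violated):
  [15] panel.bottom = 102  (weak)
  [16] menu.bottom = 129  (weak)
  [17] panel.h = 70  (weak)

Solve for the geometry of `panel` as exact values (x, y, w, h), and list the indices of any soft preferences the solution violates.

panel = (x=143, y=32, w=135, h=70)
violated soft preferences: 16

1. panel.x = 143  [panel.left = banner.right + 35]
2. panel.y = 32  [banner.top = panel.top]
3. panel.w = 135  [panel.w = menu.w]
4. panel.h = 70  [menu.top = panel.bottom + 15]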